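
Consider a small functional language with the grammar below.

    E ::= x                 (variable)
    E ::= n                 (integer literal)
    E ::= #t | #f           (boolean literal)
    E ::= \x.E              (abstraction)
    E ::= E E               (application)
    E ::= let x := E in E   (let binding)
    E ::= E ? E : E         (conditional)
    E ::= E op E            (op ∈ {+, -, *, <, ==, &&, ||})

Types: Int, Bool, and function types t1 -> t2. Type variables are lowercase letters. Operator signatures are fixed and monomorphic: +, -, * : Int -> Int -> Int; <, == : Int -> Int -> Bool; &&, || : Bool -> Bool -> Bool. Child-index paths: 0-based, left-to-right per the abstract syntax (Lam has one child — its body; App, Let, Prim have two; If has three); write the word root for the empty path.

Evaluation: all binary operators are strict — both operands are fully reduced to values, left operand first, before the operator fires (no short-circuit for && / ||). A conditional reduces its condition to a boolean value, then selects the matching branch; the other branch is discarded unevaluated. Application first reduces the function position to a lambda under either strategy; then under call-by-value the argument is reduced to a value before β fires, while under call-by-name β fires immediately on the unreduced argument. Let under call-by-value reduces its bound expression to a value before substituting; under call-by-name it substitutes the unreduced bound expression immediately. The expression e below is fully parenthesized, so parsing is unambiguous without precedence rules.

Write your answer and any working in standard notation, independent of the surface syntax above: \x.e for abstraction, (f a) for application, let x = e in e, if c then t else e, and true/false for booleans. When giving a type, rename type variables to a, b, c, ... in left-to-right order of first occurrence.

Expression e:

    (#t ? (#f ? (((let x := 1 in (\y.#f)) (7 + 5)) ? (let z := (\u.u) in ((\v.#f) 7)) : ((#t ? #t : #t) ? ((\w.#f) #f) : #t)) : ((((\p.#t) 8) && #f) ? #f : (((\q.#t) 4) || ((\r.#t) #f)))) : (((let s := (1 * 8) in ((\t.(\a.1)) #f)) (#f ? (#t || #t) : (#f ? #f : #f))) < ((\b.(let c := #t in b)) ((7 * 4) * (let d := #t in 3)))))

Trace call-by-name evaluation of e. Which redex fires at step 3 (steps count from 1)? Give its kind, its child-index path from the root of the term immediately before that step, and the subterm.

Derivation:
step 0: (if true then (if false then (if ((let x = 1 in (\y.false)) (7 + 5)) then (let z = (\u.u) in ((\v.false) 7)) else (if (if true then true else true) then ((\w.false) false) else true)) else (if (((\p.true) 8) && false) then false else (((\q.true) 4) || ((\r.true) false)))) else (((let s = (1 * 8) in ((\t.(\a.1)) false)) (if false then (true || true) else (if false then false else false))) < ((\b.(let c = true in b)) ((7 * 4) * (let d = true in 3)))))
step 1: [if@root] (if false then (if ((let x = 1 in (\y.false)) (7 + 5)) then (let z = (\u.u) in ((\v.false) 7)) else (if (if true then true else true) then ((\w.false) false) else true)) else (if (((\p.true) 8) && false) then false else (((\q.true) 4) || ((\r.true) false))))
step 2: [if@root] (if (((\p.true) 8) && false) then false else (((\q.true) 4) || ((\r.true) false)))
step 3: [beta@0.0] (if (true && false) then false else (((\q.true) 4) || ((\r.true) false)))

Answer: beta at 0.0 : ((\p.true) 8)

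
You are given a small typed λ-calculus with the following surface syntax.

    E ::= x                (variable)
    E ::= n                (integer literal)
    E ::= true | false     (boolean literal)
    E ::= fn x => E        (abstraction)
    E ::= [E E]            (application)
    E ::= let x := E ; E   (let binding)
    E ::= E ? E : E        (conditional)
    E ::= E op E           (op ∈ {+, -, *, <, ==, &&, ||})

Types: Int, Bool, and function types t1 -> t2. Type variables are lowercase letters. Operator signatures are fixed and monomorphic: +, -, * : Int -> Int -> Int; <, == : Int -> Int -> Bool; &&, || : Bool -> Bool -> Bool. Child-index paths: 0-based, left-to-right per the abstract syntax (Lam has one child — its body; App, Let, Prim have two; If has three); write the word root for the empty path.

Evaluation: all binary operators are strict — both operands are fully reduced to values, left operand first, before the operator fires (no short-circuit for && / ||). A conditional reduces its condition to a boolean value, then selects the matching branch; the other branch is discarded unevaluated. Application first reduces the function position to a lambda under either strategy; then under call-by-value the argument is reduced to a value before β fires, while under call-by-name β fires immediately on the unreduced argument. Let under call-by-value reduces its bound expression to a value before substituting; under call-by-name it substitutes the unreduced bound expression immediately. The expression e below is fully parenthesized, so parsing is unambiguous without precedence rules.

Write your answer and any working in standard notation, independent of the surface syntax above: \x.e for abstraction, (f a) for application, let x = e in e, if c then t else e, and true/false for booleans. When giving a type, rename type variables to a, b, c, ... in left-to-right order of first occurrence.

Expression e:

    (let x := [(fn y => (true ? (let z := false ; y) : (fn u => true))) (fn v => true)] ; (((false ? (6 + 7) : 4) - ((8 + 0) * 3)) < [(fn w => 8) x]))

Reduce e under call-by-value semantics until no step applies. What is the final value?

Derivation:
step 0: (let x = ((\y.(if true then (let z = false in y) else (\u.true))) (\v.true)) in (((if false then (6 + 7) else 4) - ((8 + 0) * 3)) < ((\w.8) x)))
step 1: [beta@0] (let x = (if true then (let z = false in (\v.true)) else (\u.true)) in (((if false then (6 + 7) else 4) - ((8 + 0) * 3)) < ((\w.8) x)))
step 2: [if@0] (let x = (let z = false in (\v.true)) in (((if false then (6 + 7) else 4) - ((8 + 0) * 3)) < ((\w.8) x)))
step 3: [let@0] (let x = (\v.true) in (((if false then (6 + 7) else 4) - ((8 + 0) * 3)) < ((\w.8) x)))
step 4: [let@root] (((if false then (6 + 7) else 4) - ((8 + 0) * 3)) < ((\w.8) (\v.true)))
step 5: [if@0.0] ((4 - ((8 + 0) * 3)) < ((\w.8) (\v.true)))
step 6: [delta@0.1.0] ((4 - (8 * 3)) < ((\w.8) (\v.true)))
step 7: [delta@0.1] ((4 - 24) < ((\w.8) (\v.true)))
step 8: [delta@0] (-20 < ((\w.8) (\v.true)))
step 9: [beta@1] (-20 < 8)
step 10: [delta@root] true

Answer: true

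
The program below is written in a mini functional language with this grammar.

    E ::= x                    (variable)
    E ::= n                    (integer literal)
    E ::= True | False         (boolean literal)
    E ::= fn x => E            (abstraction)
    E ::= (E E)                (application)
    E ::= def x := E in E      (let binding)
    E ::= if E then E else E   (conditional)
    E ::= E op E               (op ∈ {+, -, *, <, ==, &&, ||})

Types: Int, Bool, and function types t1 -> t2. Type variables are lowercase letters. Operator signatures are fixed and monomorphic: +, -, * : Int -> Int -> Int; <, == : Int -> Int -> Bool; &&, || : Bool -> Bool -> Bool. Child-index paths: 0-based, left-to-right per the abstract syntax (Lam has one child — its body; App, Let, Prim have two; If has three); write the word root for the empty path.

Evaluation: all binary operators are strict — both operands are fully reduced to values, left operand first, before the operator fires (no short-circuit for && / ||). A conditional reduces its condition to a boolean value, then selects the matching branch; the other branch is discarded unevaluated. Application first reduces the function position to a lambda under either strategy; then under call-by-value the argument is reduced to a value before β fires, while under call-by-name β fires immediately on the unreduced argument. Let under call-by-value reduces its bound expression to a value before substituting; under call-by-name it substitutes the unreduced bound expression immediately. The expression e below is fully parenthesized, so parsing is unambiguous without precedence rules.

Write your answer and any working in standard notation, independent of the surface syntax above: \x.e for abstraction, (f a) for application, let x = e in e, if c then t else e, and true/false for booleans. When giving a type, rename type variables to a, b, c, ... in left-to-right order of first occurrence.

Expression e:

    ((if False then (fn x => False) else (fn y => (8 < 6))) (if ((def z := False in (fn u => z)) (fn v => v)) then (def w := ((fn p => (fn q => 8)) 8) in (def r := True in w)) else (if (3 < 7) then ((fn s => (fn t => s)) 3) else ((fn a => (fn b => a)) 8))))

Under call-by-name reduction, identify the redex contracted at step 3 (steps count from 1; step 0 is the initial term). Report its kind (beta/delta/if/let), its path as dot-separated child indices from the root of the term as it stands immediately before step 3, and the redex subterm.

Answer: delta at root : (8 < 6)

Working:
step 0: ((if false then (\x.false) else (\y.(8 < 6))) (if ((let z = false in (\u.z)) (\v.v)) then (let w = ((\p.(\q.8)) 8) in (let r = true in w)) else (if (3 < 7) then ((\s.(\t.s)) 3) else ((\a.(\b.a)) 8))))
step 1: [if@0] ((\y.(8 < 6)) (if ((let z = false in (\u.z)) (\v.v)) then (let w = ((\p.(\q.8)) 8) in (let r = true in w)) else (if (3 < 7) then ((\s.(\t.s)) 3) else ((\a.(\b.a)) 8))))
step 2: [beta@root] (8 < 6)
step 3: [delta@root] false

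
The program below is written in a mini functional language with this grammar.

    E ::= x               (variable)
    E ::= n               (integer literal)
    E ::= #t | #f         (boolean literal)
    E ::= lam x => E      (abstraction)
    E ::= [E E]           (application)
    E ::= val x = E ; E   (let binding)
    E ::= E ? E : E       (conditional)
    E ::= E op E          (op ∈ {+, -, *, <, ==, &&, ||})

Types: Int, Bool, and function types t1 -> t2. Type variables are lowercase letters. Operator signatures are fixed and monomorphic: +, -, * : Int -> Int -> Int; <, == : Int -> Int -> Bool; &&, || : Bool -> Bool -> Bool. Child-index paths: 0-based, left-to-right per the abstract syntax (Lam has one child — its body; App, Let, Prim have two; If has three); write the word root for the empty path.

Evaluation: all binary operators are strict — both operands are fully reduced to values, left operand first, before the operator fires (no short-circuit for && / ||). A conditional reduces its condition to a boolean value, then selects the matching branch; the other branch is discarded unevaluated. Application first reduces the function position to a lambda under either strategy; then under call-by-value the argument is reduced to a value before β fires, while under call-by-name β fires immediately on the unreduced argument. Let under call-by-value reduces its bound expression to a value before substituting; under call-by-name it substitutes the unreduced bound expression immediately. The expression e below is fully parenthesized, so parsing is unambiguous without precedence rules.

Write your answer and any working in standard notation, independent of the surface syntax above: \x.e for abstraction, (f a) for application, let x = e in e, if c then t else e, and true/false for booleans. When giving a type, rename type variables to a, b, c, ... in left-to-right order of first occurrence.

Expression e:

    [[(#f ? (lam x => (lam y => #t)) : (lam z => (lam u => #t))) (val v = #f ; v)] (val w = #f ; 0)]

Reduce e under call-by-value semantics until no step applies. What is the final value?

Answer: true

Working:
step 0: (((if false then (\x.(\y.true)) else (\z.(\u.true))) (let v = false in v)) (let w = false in 0))
step 1: [if@0.0] (((\z.(\u.true)) (let v = false in v)) (let w = false in 0))
step 2: [let@0.1] (((\z.(\u.true)) false) (let w = false in 0))
step 3: [beta@0] ((\u.true) (let w = false in 0))
step 4: [let@1] ((\u.true) 0)
step 5: [beta@root] true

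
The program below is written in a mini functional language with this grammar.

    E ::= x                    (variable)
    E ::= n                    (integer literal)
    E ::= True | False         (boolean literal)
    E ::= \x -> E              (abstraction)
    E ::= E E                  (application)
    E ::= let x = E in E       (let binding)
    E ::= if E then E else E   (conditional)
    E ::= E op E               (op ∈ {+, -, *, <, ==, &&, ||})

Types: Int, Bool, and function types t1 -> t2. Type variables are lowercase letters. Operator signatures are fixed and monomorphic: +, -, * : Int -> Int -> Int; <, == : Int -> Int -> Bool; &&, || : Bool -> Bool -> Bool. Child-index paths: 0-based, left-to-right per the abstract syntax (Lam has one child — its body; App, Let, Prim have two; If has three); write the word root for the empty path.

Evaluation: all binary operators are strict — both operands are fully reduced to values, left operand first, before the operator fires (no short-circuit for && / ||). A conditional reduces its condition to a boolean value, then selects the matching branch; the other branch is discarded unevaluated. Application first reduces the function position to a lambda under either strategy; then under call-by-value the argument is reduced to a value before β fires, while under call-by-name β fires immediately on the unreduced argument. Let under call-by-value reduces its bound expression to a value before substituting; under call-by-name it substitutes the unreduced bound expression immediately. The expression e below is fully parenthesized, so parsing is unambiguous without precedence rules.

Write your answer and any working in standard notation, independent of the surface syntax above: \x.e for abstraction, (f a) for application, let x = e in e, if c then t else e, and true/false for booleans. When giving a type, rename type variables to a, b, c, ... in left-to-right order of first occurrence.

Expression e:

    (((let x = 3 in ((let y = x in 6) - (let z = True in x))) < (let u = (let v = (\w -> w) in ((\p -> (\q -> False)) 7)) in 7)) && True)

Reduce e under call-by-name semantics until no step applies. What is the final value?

Trace:
step 0: (((let x = 3 in ((let y = x in 6) - (let z = true in x))) < (let u = (let v = (\w.w) in ((\p.(\q.false)) 7)) in 7)) && true)
step 1: [let@0.0] ((((let y = 3 in 6) - (let z = true in 3)) < (let u = (let v = (\w.w) in ((\p.(\q.false)) 7)) in 7)) && true)
step 2: [let@0.0.0] (((6 - (let z = true in 3)) < (let u = (let v = (\w.w) in ((\p.(\q.false)) 7)) in 7)) && true)
step 3: [let@0.0.1] (((6 - 3) < (let u = (let v = (\w.w) in ((\p.(\q.false)) 7)) in 7)) && true)
step 4: [delta@0.0] ((3 < (let u = (let v = (\w.w) in ((\p.(\q.false)) 7)) in 7)) && true)
step 5: [let@0.1] ((3 < 7) && true)
step 6: [delta@0] (true && true)
step 7: [delta@root] true

Answer: true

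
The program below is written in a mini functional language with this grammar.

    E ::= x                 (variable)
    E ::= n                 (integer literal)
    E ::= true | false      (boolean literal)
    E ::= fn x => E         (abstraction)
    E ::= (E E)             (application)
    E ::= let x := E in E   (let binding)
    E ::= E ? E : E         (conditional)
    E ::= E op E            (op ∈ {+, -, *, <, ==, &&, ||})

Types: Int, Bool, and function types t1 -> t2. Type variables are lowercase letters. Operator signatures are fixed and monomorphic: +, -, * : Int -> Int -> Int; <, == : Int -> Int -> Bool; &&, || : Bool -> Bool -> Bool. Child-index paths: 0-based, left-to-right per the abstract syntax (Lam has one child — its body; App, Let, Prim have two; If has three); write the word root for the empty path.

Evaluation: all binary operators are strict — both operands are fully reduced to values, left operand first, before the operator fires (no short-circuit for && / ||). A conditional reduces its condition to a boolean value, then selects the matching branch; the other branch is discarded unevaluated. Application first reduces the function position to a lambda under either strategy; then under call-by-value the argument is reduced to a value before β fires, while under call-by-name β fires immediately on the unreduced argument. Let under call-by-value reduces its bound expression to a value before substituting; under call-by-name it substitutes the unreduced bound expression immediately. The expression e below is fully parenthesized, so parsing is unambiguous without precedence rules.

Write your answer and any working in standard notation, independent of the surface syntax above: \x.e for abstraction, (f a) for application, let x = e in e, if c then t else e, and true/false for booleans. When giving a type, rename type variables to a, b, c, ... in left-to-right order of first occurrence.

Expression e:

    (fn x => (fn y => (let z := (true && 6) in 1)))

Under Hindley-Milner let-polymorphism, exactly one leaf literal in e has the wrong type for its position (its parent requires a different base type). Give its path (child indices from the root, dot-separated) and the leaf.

Answer: 0.0.0.1 : 6

Derivation:
  unify Bool ~ Bool
  unify Int ~ Bool
  FAIL: mismatch Int ~ Bool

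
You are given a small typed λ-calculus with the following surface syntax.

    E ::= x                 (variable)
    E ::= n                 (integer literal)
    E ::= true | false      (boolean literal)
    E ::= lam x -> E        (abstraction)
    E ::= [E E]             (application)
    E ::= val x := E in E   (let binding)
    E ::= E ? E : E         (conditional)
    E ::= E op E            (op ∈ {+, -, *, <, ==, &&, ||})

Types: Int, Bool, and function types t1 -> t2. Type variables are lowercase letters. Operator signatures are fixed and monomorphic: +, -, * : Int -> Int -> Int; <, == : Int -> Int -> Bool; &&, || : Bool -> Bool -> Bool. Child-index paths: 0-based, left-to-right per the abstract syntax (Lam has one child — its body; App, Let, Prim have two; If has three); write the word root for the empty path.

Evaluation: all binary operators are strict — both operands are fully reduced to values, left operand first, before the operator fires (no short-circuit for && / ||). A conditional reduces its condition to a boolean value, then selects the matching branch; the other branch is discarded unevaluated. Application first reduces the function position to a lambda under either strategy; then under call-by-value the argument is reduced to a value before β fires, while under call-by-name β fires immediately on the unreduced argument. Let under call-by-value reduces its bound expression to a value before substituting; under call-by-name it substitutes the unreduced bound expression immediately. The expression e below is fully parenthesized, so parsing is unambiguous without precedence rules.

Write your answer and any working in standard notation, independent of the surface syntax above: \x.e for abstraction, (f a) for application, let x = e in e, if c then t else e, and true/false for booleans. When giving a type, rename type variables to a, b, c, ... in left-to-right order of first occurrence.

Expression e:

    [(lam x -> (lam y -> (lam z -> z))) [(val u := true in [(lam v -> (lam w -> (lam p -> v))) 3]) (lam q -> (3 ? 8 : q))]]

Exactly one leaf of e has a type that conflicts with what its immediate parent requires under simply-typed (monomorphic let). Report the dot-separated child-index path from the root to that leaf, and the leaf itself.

Answer: 1.1.0.0 : 3

Derivation:
z : c
\z._ : c -> c
\y._ : b -> c -> c
\x._ : a -> b -> c -> c
let u : Bool
v : d
\p._ : f -> d
\w._ : e -> f -> d
\v._ : d -> e -> f -> d
  unify d -> e -> f -> d ~ Int -> g
  unify d ~ Int
  unify e -> f -> Int ~ g
_ _ : e -> f -> Int
  unify Int ~ Bool
  FAIL: mismatch Int ~ Bool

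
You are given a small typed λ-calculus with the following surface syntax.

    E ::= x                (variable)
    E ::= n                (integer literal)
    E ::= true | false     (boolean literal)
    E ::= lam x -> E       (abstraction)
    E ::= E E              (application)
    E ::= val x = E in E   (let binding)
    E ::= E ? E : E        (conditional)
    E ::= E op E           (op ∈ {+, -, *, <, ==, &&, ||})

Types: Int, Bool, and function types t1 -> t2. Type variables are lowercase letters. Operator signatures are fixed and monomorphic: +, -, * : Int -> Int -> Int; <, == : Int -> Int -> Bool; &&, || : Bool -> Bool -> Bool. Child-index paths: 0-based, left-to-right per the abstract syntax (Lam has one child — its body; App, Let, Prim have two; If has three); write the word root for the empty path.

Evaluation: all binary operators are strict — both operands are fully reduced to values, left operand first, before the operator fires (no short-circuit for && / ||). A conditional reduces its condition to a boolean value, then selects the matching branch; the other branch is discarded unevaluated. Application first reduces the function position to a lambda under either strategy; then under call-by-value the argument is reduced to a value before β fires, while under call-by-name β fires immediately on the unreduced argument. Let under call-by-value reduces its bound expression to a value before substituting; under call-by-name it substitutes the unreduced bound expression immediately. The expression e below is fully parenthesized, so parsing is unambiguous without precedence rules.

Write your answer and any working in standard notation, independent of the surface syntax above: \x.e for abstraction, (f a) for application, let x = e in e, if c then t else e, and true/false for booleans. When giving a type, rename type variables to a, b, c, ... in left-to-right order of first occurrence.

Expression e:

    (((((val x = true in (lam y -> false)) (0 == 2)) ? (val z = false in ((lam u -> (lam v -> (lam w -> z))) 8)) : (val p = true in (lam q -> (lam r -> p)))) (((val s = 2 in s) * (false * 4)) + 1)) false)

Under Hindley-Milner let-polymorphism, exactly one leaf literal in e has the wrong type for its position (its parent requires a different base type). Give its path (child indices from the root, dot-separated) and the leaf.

Answer: 0.1.0.1.0 : false

Derivation:
let x : Bool
\y._ : a -> Bool
  unify Int ~ Int
  unify Int ~ Int
  unify a -> Bool ~ Bool -> b
  unify a ~ Bool
  unify Bool ~ b
_ _ : Bool
  unify Bool ~ Bool
let z : Bool
z : Bool
\w._ : e -> Bool
\v._ : d -> e -> Bool
\u._ : c -> d -> e -> Bool
  unify c -> d -> e -> Bool ~ Int -> f
  unify c ~ Int
  unify d -> e -> Bool ~ f
_ _ : d -> e -> Bool
let p : Bool
p : Bool
\r._ : h -> Bool
\q._ : g -> h -> Bool
  unify d -> e -> Bool ~ g -> h -> Bool
  unify d ~ g
  unify e -> Bool ~ h -> Bool
  unify e ~ h
  unify Bool ~ Bool
let s : Int
s : Int
  unify Int ~ Int
  unify Bool ~ Int
  FAIL: mismatch Bool ~ Int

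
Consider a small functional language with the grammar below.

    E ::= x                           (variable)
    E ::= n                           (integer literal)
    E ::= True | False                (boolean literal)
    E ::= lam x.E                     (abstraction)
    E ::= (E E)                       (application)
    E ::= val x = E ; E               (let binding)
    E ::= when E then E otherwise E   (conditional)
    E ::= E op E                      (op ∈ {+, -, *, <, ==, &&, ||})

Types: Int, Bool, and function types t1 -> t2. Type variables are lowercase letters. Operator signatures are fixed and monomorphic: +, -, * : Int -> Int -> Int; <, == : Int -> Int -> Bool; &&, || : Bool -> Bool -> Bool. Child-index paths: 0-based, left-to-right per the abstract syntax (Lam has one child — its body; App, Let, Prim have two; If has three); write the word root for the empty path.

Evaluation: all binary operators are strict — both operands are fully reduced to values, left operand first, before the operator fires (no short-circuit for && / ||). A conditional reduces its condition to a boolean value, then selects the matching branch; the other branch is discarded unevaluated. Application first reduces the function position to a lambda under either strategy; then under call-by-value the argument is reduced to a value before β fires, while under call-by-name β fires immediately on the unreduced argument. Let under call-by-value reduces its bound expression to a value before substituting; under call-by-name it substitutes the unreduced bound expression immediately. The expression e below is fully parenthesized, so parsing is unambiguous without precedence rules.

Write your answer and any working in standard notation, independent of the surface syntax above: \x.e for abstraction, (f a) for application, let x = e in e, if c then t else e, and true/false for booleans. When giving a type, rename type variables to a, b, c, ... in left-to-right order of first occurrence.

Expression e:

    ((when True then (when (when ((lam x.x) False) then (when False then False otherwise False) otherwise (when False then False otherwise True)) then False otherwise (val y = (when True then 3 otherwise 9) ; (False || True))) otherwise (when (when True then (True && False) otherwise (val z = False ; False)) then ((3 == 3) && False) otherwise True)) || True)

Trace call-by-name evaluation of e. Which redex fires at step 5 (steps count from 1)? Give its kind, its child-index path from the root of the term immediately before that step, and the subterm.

Answer: if at 0 : (if true then false else (let y = (if true then 3 else 9) in (false || true)))

Working:
step 0: ((if true then (if (if ((\x.x) false) then (if false then false else false) else (if false then false else true)) then false else (let y = (if true then 3 else 9) in (false || true))) else (if (if true then (true && false) else (let z = false in false)) then ((3 == 3) && false) else true)) || true)
step 1: [if@0] ((if (if ((\x.x) false) then (if false then false else false) else (if false then false else true)) then false else (let y = (if true then 3 else 9) in (false || true))) || true)
step 2: [beta@0.0.0] ((if (if false then (if false then false else false) else (if false then false else true)) then false else (let y = (if true then 3 else 9) in (false || true))) || true)
step 3: [if@0.0] ((if (if false then false else true) then false else (let y = (if true then 3 else 9) in (false || true))) || true)
step 4: [if@0.0] ((if true then false else (let y = (if true then 3 else 9) in (false || true))) || true)
step 5: [if@0] (false || true)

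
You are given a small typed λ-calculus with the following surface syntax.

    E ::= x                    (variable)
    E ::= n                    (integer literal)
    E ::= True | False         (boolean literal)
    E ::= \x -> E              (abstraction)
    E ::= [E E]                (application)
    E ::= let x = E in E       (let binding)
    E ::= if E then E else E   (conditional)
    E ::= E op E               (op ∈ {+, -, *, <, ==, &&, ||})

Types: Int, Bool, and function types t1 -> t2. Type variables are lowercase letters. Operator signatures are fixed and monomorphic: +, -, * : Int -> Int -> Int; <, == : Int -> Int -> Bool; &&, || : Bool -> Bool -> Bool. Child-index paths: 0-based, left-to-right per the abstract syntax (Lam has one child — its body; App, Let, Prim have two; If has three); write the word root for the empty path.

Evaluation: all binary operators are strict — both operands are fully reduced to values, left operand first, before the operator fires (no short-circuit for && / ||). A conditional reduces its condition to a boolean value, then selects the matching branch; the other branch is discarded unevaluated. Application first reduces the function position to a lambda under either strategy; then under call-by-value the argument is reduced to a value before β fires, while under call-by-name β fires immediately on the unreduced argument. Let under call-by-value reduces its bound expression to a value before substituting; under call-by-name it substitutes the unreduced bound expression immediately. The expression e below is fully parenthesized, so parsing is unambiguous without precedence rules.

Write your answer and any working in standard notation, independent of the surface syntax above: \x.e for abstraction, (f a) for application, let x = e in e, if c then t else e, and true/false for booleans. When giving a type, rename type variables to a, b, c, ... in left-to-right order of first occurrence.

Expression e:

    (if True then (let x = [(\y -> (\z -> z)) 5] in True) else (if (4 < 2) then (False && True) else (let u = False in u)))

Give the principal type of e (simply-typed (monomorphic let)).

Answer: Bool

Trace:
  unify Bool ~ Bool
z : b
\z._ : b -> b
\y._ : a -> b -> b
  unify a -> b -> b ~ Int -> c
  unify a ~ Int
  unify b -> b ~ c
_ _ : b -> b
let x : b -> b
  unify Int ~ Int
  unify Int ~ Int
  unify Bool ~ Bool
  unify Bool ~ Bool
  unify Bool ~ Bool
let u : Bool
u : Bool
  unify Bool ~ Bool
  unify Bool ~ Bool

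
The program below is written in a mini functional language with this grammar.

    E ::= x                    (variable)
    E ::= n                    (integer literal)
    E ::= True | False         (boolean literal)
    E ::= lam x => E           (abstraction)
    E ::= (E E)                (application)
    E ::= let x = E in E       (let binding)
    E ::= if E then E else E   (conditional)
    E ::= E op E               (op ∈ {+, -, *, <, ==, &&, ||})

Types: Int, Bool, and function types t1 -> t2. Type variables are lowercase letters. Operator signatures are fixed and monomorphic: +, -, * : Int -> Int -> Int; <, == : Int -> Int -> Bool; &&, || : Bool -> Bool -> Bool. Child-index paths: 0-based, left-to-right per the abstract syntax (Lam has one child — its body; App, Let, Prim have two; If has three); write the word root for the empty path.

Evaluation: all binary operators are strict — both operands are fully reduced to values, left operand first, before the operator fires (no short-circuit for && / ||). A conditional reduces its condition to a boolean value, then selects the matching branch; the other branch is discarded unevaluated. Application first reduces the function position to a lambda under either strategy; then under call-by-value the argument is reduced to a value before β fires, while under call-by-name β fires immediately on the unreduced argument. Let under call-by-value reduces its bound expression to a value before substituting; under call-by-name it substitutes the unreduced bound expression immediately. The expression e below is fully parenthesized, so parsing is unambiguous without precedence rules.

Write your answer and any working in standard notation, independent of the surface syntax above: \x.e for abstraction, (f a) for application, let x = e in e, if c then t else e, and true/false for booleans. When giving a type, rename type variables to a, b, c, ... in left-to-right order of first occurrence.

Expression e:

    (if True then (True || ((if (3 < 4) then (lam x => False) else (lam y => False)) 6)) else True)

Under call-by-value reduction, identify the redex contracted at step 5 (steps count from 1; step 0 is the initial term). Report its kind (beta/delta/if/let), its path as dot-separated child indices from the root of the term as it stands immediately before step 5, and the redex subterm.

Answer: delta at root : (true || false)

Derivation:
step 0: (if true then (true || ((if (3 < 4) then (\x.false) else (\y.false)) 6)) else true)
step 1: [if@root] (true || ((if (3 < 4) then (\x.false) else (\y.false)) 6))
step 2: [delta@1.0.0] (true || ((if true then (\x.false) else (\y.false)) 6))
step 3: [if@1.0] (true || ((\x.false) 6))
step 4: [beta@1] (true || false)
step 5: [delta@root] true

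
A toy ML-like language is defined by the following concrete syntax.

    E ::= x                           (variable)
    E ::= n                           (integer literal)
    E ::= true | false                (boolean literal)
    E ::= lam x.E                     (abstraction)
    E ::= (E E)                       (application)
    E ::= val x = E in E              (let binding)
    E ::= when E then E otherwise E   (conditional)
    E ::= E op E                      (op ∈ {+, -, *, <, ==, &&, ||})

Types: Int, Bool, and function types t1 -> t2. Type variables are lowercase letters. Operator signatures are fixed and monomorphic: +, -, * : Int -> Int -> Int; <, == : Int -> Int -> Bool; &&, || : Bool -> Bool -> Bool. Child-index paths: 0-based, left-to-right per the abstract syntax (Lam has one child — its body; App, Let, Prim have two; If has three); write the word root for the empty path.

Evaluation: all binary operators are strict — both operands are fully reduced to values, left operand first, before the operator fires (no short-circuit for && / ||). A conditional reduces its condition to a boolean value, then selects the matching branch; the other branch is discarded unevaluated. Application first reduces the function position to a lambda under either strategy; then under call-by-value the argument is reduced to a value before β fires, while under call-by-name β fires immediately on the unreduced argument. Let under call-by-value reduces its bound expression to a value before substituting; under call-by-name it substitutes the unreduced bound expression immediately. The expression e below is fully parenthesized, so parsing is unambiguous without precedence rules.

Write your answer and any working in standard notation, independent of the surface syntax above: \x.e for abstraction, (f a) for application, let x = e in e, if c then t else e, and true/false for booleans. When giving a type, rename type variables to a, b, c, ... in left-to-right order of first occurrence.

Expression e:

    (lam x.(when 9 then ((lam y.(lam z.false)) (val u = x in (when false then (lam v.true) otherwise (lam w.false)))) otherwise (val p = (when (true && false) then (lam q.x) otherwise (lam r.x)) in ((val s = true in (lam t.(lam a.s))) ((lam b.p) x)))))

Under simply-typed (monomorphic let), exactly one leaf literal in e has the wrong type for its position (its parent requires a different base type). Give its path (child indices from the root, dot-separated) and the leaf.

Answer: 0.0 : 9

Working:
  unify Int ~ Bool
  FAIL: mismatch Int ~ Bool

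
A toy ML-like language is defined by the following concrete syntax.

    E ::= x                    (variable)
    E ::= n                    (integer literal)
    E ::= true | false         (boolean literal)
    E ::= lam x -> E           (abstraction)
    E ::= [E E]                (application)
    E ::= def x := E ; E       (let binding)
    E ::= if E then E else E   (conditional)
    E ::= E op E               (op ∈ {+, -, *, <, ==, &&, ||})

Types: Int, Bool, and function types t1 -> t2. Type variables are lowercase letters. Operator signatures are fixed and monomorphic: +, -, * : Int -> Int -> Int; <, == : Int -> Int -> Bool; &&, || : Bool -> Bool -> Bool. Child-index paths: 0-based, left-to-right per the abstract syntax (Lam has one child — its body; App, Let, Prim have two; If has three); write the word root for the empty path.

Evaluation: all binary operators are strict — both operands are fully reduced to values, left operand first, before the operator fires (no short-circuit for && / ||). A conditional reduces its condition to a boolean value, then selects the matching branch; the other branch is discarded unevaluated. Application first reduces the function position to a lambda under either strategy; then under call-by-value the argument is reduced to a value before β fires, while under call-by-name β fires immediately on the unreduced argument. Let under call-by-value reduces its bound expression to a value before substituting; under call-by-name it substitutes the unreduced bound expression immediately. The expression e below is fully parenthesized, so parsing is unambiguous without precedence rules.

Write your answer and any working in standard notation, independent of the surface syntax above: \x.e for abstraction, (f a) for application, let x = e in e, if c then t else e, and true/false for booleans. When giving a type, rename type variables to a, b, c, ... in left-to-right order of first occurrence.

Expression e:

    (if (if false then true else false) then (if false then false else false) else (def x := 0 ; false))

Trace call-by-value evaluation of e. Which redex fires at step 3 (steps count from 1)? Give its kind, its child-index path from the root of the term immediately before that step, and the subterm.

Derivation:
step 0: (if (if false then true else false) then (if false then false else false) else (let x = 0 in false))
step 1: [if@0] (if false then (if false then false else false) else (let x = 0 in false))
step 2: [if@root] (let x = 0 in false)
step 3: [let@root] false

Answer: let at root : (let x = 0 in false)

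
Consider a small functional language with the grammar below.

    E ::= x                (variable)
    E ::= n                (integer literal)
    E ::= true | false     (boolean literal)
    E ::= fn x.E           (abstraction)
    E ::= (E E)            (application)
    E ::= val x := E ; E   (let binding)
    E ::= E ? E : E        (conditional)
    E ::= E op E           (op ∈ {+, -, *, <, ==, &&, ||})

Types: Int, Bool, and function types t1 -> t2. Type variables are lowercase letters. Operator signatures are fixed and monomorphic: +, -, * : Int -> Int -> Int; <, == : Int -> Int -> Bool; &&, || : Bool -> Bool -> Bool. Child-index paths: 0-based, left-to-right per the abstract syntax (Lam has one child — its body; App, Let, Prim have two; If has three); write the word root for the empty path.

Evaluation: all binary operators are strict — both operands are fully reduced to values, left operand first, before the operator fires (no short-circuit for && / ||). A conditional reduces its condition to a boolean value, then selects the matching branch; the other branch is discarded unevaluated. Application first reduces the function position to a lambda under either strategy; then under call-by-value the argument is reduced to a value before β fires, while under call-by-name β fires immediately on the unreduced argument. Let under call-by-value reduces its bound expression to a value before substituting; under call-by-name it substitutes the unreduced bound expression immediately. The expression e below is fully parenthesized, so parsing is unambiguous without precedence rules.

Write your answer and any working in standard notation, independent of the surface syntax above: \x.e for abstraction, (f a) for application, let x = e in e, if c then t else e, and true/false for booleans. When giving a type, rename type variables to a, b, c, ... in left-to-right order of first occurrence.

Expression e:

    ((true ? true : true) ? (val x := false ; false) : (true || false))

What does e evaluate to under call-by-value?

Answer: false

Trace:
step 0: (if (if true then true else true) then (let x = false in false) else (true || false))
step 1: [if@0] (if true then (let x = false in false) else (true || false))
step 2: [if@root] (let x = false in false)
step 3: [let@root] false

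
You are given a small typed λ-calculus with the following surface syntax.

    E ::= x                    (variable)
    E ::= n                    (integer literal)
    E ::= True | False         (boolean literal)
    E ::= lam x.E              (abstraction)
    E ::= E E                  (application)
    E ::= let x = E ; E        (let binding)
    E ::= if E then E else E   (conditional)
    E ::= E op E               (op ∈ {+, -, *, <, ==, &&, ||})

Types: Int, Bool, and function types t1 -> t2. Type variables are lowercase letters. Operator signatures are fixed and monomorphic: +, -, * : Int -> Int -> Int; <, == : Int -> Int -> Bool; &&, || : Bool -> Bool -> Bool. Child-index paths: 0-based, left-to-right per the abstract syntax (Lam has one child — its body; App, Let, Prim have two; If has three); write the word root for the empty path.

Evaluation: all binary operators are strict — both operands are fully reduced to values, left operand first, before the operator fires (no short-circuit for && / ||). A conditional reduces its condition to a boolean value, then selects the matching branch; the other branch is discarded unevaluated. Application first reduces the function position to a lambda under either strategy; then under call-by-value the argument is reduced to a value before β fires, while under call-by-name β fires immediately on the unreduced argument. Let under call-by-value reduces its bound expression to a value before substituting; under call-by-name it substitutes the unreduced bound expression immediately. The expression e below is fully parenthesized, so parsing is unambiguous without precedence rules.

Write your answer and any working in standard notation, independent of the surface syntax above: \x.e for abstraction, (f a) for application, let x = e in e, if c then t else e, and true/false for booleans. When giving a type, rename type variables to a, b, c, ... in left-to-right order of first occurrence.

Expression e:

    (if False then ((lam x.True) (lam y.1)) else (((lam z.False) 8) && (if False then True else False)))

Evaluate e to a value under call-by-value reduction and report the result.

Working:
step 0: (if false then ((\x.true) (\y.1)) else (((\z.false) 8) && (if false then true else false)))
step 1: [if@root] (((\z.false) 8) && (if false then true else false))
step 2: [beta@0] (false && (if false then true else false))
step 3: [if@1] (false && false)
step 4: [delta@root] false

Answer: false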